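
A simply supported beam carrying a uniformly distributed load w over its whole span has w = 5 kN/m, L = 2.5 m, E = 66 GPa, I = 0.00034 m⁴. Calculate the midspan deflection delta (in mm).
Model: a simply supported beam carrying a uniformly distributed load w over its whole span, so delta = (5·w·L^4) / (384·E·I).
Convert to SI units:
  w = 5 kN/m = 5000 N/m
  E = 66 GPa = 6.6 × 10¹⁰ Pa
Substitute:
  delta = (5 × 5000 × 2.5^4) / (384 × (6.6 × 10¹⁰) × 0.00034)
  delta = 0.0001133 m
Convert: delta = 0.0001133 m = 0.1133 mm
Final answer: delta = 0.1133 mm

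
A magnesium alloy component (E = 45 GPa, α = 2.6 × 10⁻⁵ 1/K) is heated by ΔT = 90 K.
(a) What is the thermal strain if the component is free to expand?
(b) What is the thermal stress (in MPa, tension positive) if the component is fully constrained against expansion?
(a) Free thermal strain ε_th = α·ΔT = (2.6 × 10⁻⁵) × 90 = 0.00234
(b) Fully constrained, the expansion is suppressed, so σ = -E·α·ΔT. Convert E = 45 GPa = 4.5 × 10¹⁰ Pa.
  σ = -(4.5 × 10¹⁰) × (2.6 × 10⁻⁵) × 90 = -1.053 × 10⁸ Pa = -105.3 MPa (compressive)
Final answer: (a) ε_th = 0.00234, (b) σ = -105.3 MPa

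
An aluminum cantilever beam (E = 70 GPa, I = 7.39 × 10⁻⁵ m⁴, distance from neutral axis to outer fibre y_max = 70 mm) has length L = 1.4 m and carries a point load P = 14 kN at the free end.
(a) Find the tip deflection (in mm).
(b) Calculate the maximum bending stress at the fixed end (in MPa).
(a) Tip deflection of a cantilever with an end point load: δ = P·L^3 / (3·E·I). Convert P = 14 kN = 14000 N, E = 70 GPa = 7 × 10¹⁰ Pa.
  δ = (14000 × 1.4^3) / (3 × (7 × 10¹⁰) × (7.39 × 10⁻⁵)) = 0.002475 m = 2.475 mm
(b) Maximum bending moment at the fixed end: M = P·L = 14000 × 1.4 = 19600 N·m. Convert y_max = 70 mm = 0.07 m.
  σ = M·y_max / I = (19600 × 0.07) / (7.39 × 10⁻⁵) = 1.857 × 10⁷ Pa = 18.57 MPa
Final answer: (a) δ = 2.475 mm, (b) σ = 18.57 MPa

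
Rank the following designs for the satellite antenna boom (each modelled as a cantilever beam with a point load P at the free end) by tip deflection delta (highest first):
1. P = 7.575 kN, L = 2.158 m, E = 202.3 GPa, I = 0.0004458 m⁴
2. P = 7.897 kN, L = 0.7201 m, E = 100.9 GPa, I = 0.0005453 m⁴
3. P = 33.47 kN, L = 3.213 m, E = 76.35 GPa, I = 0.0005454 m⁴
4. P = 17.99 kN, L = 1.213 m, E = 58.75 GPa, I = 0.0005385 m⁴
Model: a cantilever beam with a point load P at the free end, so delta = (P·L^3) / (3·E·I) (SI units).
  Case 1: delta = (7575 × 2.158^3) / (3 × (2.023 × 10¹¹) × 0.0004458) = 0.0002814 m = 0.2814 mm
  Case 2: delta = (7897 × 0.7201^3) / (3 × (1.009 × 10¹¹) × 0.0005453) = 1.786 × 10⁻⁵ m = 0.01786 mm
  Case 3: delta = (33470 × 3.213^3) / (3 × (7.635 × 10¹⁰) × 0.0005454) = 0.008887 m = 8.887 mm
  Case 4: delta = (17990 × 1.213^3) / (3 × (5.875 × 10¹⁰) × 0.0005385) = 0.0003383 m = 0.3383 mm
Ordering: 8.887 mm (case 3) > 0.3383 mm (case 4) > 0.2814 mm (case 1) > 0.01786 mm (case 2)
Final answer: 3, 4, 1, 2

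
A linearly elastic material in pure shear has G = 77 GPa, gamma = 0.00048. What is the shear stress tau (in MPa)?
Model: a linearly elastic material in pure shear, so tau = G·gamma.
Convert to SI units:
  G = 77 GPa = 7.7 × 10¹⁰ Pa
Substitute:
  tau = (7.7 × 10¹⁰) × 0.00048
  tau = 3.696 × 10⁷ Pa
Convert: tau = 3.696 × 10⁷ Pa = 36.96 MPa
Final answer: tau = 36.96 MPa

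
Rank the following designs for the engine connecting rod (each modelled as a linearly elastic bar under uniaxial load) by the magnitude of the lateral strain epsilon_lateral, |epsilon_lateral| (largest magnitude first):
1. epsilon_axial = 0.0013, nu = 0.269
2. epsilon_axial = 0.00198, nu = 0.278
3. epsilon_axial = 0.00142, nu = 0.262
Model: a linearly elastic bar under uniaxial load, so epsilon_lateral = -nu·epsilon_axial (SI units).
  Case 1: epsilon_lateral = -(0.269 × 0.0013) = -0.0003497
  Case 2: epsilon_lateral = -(0.278 × 0.00198) = -0.0005504
  Case 3: epsilon_lateral = -(0.262 × 0.00142) = -0.000372
Ordering by |epsilon_lateral|: 0.0005504 (case 2) > 0.000372 (case 3) > 0.0003497 (case 1)
Final answer: 2, 3, 1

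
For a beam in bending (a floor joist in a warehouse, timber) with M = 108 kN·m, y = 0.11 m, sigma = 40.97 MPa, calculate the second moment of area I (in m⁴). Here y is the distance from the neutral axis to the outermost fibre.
Model: a beam in bending, so sigma = (M·y) / I.
Solve for I: I = (M·y) / sigma.
Convert to SI units:
  M = 108 kN·m = 108000 N·m
  sigma = 40.97 MPa = 4.097 × 10⁷ Pa
Substitute:
  I = (108000 × 0.11) / (4.097 × 10⁷)
  I = 0.00029 m⁴
Final answer: I = 0.00029 m⁴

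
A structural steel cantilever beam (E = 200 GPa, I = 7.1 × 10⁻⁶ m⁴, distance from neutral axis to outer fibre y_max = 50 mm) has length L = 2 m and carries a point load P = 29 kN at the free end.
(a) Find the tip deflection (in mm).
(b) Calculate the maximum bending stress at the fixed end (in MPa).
(a) Tip deflection of a cantilever with an end point load: δ = P·L^3 / (3·E·I). Convert P = 29 kN = 29000 N, E = 200 GPa = 2 × 10¹¹ Pa.
  δ = (29000 × 2^3) / (3 × (2 × 10¹¹) × (7.1 × 10⁻⁶)) = 0.05446 m = 54.46 mm
(b) Maximum bending moment at the fixed end: M = P·L = 29000 × 2 = 58000 N·m. Convert y_max = 50 mm = 0.05 m.
  σ = M·y_max / I = (58000 × 0.05) / (7.1 × 10⁻⁶) = 4.085 × 10⁸ Pa = 408.5 MPa
Final answer: (a) δ = 54.46 mm, (b) σ = 408.5 MPa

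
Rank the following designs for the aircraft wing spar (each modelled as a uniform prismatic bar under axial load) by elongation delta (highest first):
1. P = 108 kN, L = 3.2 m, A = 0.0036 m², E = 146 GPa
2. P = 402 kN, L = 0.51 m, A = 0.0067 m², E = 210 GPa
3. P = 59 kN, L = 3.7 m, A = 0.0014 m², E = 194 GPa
Model: a uniform prismatic bar under axial load, so delta = (P·L) / (A·E) (SI units).
  Case 1: delta = (108000 × 3.2) / (0.0036 × (1.46 × 10¹¹)) = 0.0006575 m = 0.6575 mm
  Case 2: delta = (402000 × 0.51) / (0.0067 × (2.1 × 10¹¹)) = 0.0001457 m = 0.1457 mm
  Case 3: delta = (59000 × 3.7) / (0.0014 × (1.94 × 10¹¹)) = 0.0008038 m = 0.8038 mm
Ordering: 0.8038 mm (case 3) > 0.6575 mm (case 1) > 0.1457 mm (case 2)
Final answer: 3, 1, 2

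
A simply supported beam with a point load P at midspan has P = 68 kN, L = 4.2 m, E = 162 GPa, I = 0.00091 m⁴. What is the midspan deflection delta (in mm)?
Model: a simply supported beam with a point load P at midspan, so delta = (P·L^3) / (48·E·I).
Convert to SI units:
  P = 68 kN = 68000 N
  E = 162 GPa = 1.62 × 10¹¹ Pa
Substitute:
  delta = (68000 × 4.2^3) / (48 × (1.62 × 10¹¹) × 0.00091)
  delta = 0.000712 m
Convert: delta = 0.000712 m = 0.712 mm
Final answer: delta = 0.712 mm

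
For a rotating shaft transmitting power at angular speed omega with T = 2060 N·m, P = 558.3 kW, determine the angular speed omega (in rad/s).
Model: a rotating shaft transmitting power at angular speed omega, so P = T·omega.
Solve for omega: omega = P / T.
Convert to SI units:
  P = 558.3 kW = 558300 W
Substitute:
  omega = 558300 / 2060
  omega = 271 rad/s
Final answer: omega = 271 rad/s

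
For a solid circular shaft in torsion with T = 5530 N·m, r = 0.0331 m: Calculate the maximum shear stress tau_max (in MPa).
Model: a solid circular shaft in torsion, so tau_max = (2·T) / (π·r^3).
Substitute:
  tau_max = (2 × 5530) / (π × 0.0331^3)
  tau_max = 9.708 × 10⁷ Pa
Convert: tau_max = 9.708 × 10⁷ Pa = 97.08 MPa
Final answer: tau_max = 97.08 MPa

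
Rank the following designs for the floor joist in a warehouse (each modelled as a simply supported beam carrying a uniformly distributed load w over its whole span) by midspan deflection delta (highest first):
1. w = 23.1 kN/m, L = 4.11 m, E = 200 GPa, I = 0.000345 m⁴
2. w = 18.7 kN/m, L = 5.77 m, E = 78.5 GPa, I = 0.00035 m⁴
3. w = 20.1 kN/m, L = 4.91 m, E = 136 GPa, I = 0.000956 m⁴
Model: a simply supported beam carrying a uniformly distributed load w over its whole span, so delta = (5·w·L^4) / (384·E·I) (SI units).
  Case 1: delta = (5 × 23100 × 4.11^4) / (384 × (2 × 10¹¹) × 0.000345) = 0.001244 m = 1.244 mm
  Case 2: delta = (5 × 18700 × 5.77^4) / (384 × (7.85 × 10¹⁰) × 0.00035) = 0.009823 m = 9.823 mm
  Case 3: delta = (5 × 20100 × 4.91^4) / (384 × (1.36 × 10¹¹) × 0.000956) = 0.00117 m = 1.17 mm
Ordering: 9.823 mm (case 2) > 1.244 mm (case 1) > 1.17 mm (case 3)
Final answer: 2, 1, 3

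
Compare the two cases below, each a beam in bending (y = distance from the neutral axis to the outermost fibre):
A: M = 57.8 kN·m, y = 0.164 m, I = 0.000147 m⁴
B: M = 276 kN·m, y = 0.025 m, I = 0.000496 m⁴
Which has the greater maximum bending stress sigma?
Model: a beam in bending (y = distance from the neutral axis to the outermost fibre), so sigma = (M·y) / I (SI units).
  A: sigma = (57800 × 0.164) / 0.000147 = 6.448 × 10⁷ Pa = 64.48 MPa
  B: sigma = (276000 × 0.025) / 0.000496 = 1.391 × 10⁷ Pa = 13.91 MPa
64.48 MPa > 13.91 MPa, so A is larger.
Final answer: A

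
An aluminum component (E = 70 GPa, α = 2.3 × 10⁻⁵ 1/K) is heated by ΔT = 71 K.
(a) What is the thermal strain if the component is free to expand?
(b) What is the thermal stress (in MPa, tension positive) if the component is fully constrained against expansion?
(a) Free thermal strain ε_th = α·ΔT = (2.3 × 10⁻⁵) × 71 = 0.001633
(b) Fully constrained, the expansion is suppressed, so σ = -E·α·ΔT. Convert E = 70 GPa = 7 × 10¹⁰ Pa.
  σ = -(7 × 10¹⁰) × (2.3 × 10⁻⁵) × 71 = -1.143 × 10⁸ Pa = -114.3 MPa (compressive)
Final answer: (a) ε_th = 0.001633, (b) σ = -114.3 MPa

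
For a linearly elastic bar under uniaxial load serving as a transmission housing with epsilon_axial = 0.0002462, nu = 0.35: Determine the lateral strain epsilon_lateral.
Model: a linearly elastic bar under uniaxial load, so epsilon_lateral = -nu·epsilon_axial.
Substitute:
  epsilon_lateral = -(0.35 × 0.0002462)
  epsilon_lateral = -8.617 × 10⁻⁵
Final answer: epsilon_lateral = -8.617 × 10⁻⁵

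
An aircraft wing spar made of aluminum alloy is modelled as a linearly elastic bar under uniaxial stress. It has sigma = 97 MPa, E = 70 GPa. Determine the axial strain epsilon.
Model: a linearly elastic bar under uniaxial stress, so epsilon = sigma / E.
Convert to SI units:
  sigma = 97 MPa = 9.7 × 10⁷ Pa
  E = 70 GPa = 7 × 10¹⁰ Pa
Substitute:
  epsilon = (9.7 × 10⁷) / (7 × 10¹⁰)
  epsilon = 0.001386
Final answer: epsilon = 0.001386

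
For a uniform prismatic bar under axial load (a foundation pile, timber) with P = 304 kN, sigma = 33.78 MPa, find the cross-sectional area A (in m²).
Model: a uniform prismatic bar under axial load, so sigma = P / A.
Solve for A: A = P / sigma.
Convert to SI units:
  P = 304 kN = 304000 N
  sigma = 33.78 MPa = 3.378 × 10⁷ Pa
Substitute:
  A = 304000 / (3.378 × 10⁷)
  A = 0.008999 m²
Final answer: A = 0.008999 m²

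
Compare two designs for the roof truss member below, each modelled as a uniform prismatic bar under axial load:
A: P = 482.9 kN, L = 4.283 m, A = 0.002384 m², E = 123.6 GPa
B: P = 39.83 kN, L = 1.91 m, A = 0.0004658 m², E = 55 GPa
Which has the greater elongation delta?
Model: a uniform prismatic bar under axial load, so delta = (P·L) / (A·E) (SI units).
  A: delta = (482900 × 4.283) / (0.002384 × (1.236 × 10¹¹)) = 0.007019 m = 7.019 mm
  B: delta = (39830 × 1.91) / (0.0004658 × (5.5 × 10¹⁰)) = 0.002969 m = 2.969 mm
7.019 mm > 2.969 mm, so A is larger.
Final answer: A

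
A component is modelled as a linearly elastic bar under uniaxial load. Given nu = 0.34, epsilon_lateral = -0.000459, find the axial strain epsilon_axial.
Model: a linearly elastic bar under uniaxial load, so epsilon_lateral = -nu·epsilon_axial.
Solve for epsilon_axial: epsilon_axial = -epsilon_lateral / nu.
Substitute:
  epsilon_axial = -(-0.000459) / 0.34
  epsilon_axial = 0.00135
Final answer: epsilon_axial = 0.00135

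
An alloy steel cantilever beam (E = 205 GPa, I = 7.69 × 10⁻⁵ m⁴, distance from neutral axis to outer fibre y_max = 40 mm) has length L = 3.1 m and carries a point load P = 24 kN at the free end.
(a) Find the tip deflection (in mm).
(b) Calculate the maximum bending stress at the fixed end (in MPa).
(a) Tip deflection of a cantilever with an end point load: δ = P·L^3 / (3·E·I). Convert P = 24 kN = 24000 N, E = 205 GPa = 2.05 × 10¹¹ Pa.
  δ = (24000 × 3.1^3) / (3 × (2.05 × 10¹¹) × (7.69 × 10⁻⁵)) = 0.01512 m = 15.12 mm
(b) Maximum bending moment at the fixed end: M = P·L = 24000 × 3.1 = 74400 N·m. Convert y_max = 40 mm = 0.04 m.
  σ = M·y_max / I = (74400 × 0.04) / (7.69 × 10⁻⁵) = 3.87 × 10⁷ Pa = 38.7 MPa
Final answer: (a) δ = 15.12 mm, (b) σ = 38.7 MPa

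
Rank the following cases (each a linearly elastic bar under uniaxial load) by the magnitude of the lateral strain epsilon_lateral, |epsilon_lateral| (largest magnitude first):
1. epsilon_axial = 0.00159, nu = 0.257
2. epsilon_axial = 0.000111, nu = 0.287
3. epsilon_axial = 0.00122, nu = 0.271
Model: a linearly elastic bar under uniaxial load, so epsilon_lateral = -nu·epsilon_axial (SI units).
  Case 1: epsilon_lateral = -(0.257 × 0.00159) = -0.0004086
  Case 2: epsilon_lateral = -(0.287 × 0.000111) = -3.186 × 10⁻⁵
  Case 3: epsilon_lateral = -(0.271 × 0.00122) = -0.0003306
Ordering by |epsilon_lateral|: 0.0004086 (case 1) > 0.0003306 (case 3) > 3.186 × 10⁻⁵ (case 2)
Final answer: 1, 3, 2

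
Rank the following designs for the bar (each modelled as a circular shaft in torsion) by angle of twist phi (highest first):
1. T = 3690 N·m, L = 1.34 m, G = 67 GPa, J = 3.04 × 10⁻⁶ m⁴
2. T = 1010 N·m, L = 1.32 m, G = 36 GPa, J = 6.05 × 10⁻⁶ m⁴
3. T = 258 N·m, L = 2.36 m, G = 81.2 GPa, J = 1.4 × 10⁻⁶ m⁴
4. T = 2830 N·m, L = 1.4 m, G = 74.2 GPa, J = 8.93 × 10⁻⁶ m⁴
Model: a circular shaft in torsion, so phi = (T·L) / (G·J) (SI units).
  Case 1: phi = (3690 × 1.34) / ((6.7 × 10¹⁰) × (3.04 × 10⁻⁶)) = 0.02428 rad = 1.391°
  Case 2: phi = (1010 × 1.32) / ((3.6 × 10¹⁰) × (6.05 × 10⁻⁶)) = 0.006121 rad = 0.3507°
  Case 3: phi = (258 × 2.36) / ((8.12 × 10¹⁰) × (1.4 × 10⁻⁶)) = 0.005356 rad = 0.3069°
  Case 4: phi = (2830 × 1.4) / ((7.42 × 10¹⁰) × (8.93 × 10⁻⁶)) = 0.005979 rad = 0.3426°
Ordering: 1.391° (case 1) > 0.3507° (case 2) > 0.3426° (case 4) > 0.3069° (case 3)
Final answer: 1, 2, 4, 3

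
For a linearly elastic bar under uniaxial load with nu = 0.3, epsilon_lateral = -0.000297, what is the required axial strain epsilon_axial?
Model: a linearly elastic bar under uniaxial load, so epsilon_lateral = -nu·epsilon_axial.
Solve for epsilon_axial: epsilon_axial = -epsilon_lateral / nu.
Substitute:
  epsilon_axial = -(-0.000297) / 0.3
  epsilon_axial = 0.00099
Final answer: epsilon_axial = 0.00099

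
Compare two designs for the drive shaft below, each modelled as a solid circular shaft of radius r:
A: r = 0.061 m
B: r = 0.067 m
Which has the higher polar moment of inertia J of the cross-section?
Model: a solid circular shaft of radius r, so J = (π·r^4) / 2 (SI units).
  A: J = (π × 0.061^4) / 2 = 2.175 × 10⁻⁵ m⁴
  B: J = (π × 0.067^4) / 2 = 3.165 × 10⁻⁵ m⁴
3.165 × 10⁻⁵ m⁴ > 2.175 × 10⁻⁵ m⁴, so B is larger.
Final answer: B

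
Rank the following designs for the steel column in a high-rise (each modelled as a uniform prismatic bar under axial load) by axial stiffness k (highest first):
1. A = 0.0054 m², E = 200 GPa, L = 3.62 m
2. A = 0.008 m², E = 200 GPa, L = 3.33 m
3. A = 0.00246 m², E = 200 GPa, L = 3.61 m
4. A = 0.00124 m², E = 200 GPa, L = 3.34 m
Model: a uniform prismatic bar under axial load, so k = (A·E) / L (SI units).
  Case 1: k = (0.0054 × (2 × 10¹¹)) / 3.62 = 2.983 × 10⁸ N/m = 298.3 MN/m
  Case 2: k = (0.008 × (2 × 10¹¹)) / 3.33 = 4.805 × 10⁸ N/m = 480.5 MN/m
  Case 3: k = (0.00246 × (2 × 10¹¹)) / 3.61 = 1.363 × 10⁸ N/m = 136.3 MN/m
  Case 4: k = (0.00124 × (2 × 10¹¹)) / 3.34 = 7.425 × 10⁷ N/m = 74.25 MN/m
Ordering: 480.5 MN/m (case 2) > 298.3 MN/m (case 1) > 136.3 MN/m (case 3) > 74.25 MN/m (case 4)
Final answer: 2, 1, 3, 4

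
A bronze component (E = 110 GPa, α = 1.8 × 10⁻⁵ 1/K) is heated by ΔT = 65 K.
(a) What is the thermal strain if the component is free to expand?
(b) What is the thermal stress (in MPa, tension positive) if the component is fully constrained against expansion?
(a) Free thermal strain ε_th = α·ΔT = (1.8 × 10⁻⁵) × 65 = 0.00117
(b) Fully constrained, the expansion is suppressed, so σ = -E·α·ΔT. Convert E = 110 GPa = 1.1 × 10¹¹ Pa.
  σ = -(1.1 × 10¹¹) × (1.8 × 10⁻⁵) × 65 = -1.287 × 10⁸ Pa = -128.7 MPa (compressive)
Final answer: (a) ε_th = 0.00117, (b) σ = -128.7 MPa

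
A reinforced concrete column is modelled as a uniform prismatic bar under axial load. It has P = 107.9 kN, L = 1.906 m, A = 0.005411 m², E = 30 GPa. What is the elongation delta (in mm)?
Model: a uniform prismatic bar under axial load, so delta = (P·L) / (A·E).
Convert to SI units:
  P = 107.9 kN = 107900 N
  E = 30 GPa = 3 × 10¹⁰ Pa
Substitute:
  delta = (107900 × 1.906) / (0.005411 × (3 × 10¹⁰))
  delta = 0.001267 m
Convert: delta = 0.001267 m = 1.267 mm
Final answer: delta = 1.267 mm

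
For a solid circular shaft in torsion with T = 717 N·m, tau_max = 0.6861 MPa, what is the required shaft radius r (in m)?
Model: a solid circular shaft in torsion, so tau_max = (2·T) / (π·r^3).
Solve for r: r = ((2·T) / (π·tau_max))^(1/3).
Convert to SI units:
  tau_max = 0.6861 MPa = 686100 Pa
Substitute:
  r = ((2 × 717) / (π × 686100))^(1/3)
  r = 0.0873 m
Final answer: r = 0.0873 m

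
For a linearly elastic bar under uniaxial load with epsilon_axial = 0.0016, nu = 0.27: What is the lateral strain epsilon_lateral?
Model: a linearly elastic bar under uniaxial load, so epsilon_lateral = -nu·epsilon_axial.
Substitute:
  epsilon_lateral = -(0.27 × 0.0016)
  epsilon_lateral = -0.000432
Final answer: epsilon_lateral = -0.000432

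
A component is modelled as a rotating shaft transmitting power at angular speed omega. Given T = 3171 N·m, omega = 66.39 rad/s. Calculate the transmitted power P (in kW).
Model: a rotating shaft transmitting power at angular speed omega, so P = T·omega.
Substitute:
  P = 3171 × 66.39
  P = 210500 W
Convert: P = 210500 W = 210.5 kW
Final answer: P = 210.5 kW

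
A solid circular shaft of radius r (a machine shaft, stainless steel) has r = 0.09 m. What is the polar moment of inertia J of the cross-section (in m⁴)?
Model: a solid circular shaft of radius r, so J = (π·r^4) / 2.
Substitute:
  J = (π × 0.09^4) / 2
  J = 0.0001031 m⁴
Final answer: J = 0.0001031 m⁴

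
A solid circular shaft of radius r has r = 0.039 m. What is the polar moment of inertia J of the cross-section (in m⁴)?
Model: a solid circular shaft of radius r, so J = (π·r^4) / 2.
Substitute:
  J = (π × 0.039^4) / 2
  J = 3.634 × 10⁻⁶ m⁴
Final answer: J = 3.634 × 10⁻⁶ m⁴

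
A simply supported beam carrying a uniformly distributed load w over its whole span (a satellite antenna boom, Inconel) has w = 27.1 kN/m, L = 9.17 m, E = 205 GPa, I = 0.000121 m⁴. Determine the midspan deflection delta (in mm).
Model: a simply supported beam carrying a uniformly distributed load w over its whole span, so delta = (5·w·L^4) / (384·E·I).
Convert to SI units:
  w = 27.1 kN/m = 27100 N/m
  E = 205 GPa = 2.05 × 10¹¹ Pa
Substitute:
  delta = (5 × 27100 × 9.17^4) / (384 × (2.05 × 10¹¹) × 0.000121)
  delta = 0.1006 m
Convert: delta = 0.1006 m = 100.6 mm
Final answer: delta = 100.6 mm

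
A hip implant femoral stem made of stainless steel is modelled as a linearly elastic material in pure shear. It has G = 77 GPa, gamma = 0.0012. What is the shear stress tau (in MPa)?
Model: a linearly elastic material in pure shear, so tau = G·gamma.
Convert to SI units:
  G = 77 GPa = 7.7 × 10¹⁰ Pa
Substitute:
  tau = (7.7 × 10¹⁰) × 0.0012
  tau = 9.24 × 10⁷ Pa
Convert: tau = 9.24 × 10⁷ Pa = 92.4 MPa
Final answer: tau = 92.4 MPa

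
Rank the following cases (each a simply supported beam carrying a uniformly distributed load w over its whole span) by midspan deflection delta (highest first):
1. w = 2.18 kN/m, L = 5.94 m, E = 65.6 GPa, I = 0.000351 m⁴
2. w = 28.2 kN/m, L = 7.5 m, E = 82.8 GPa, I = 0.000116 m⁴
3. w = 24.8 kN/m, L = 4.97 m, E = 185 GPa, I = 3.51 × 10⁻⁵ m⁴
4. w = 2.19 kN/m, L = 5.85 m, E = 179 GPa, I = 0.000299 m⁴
Model: a simply supported beam carrying a uniformly distributed load w over its whole span, so delta = (5·w·L^4) / (384·E·I) (SI units).
  Case 1: delta = (5 × 2180 × 5.94^4) / (384 × (6.56 × 10¹⁰) × 0.000351) = 0.001535 m = 1.535 mm
  Case 2: delta = (5 × 28200 × 7.5^4) / (384 × (8.28 × 10¹⁰) × 0.000116) = 0.121 m = 121 mm
  Case 3: delta = (5 × 24800 × 4.97^4) / (384 × (1.85 × 10¹¹) × (3.51 × 10⁻⁵)) = 0.03034 m = 30.34 mm
  Case 4: delta = (5 × 2190 × 5.85^4) / (384 × (1.79 × 10¹¹) × 0.000299) = 0.000624 m = 0.624 mm
Ordering: 121 mm (case 2) > 30.34 mm (case 3) > 1.535 mm (case 1) > 0.624 mm (case 4)
Final answer: 2, 3, 1, 4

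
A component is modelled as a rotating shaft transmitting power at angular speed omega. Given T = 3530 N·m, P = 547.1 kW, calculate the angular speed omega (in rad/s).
Model: a rotating shaft transmitting power at angular speed omega, so P = T·omega.
Solve for omega: omega = P / T.
Convert to SI units:
  P = 547.1 kW = 547100 W
Substitute:
  omega = 547100 / 3530
  omega = 155 rad/s
Final answer: omega = 155 rad/s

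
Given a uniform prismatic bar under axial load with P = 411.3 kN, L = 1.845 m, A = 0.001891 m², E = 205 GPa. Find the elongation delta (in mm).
Model: a uniform prismatic bar under axial load, so delta = (P·L) / (A·E).
Convert to SI units:
  P = 411.3 kN = 411300 N
  E = 205 GPa = 2.05 × 10¹¹ Pa
Substitute:
  delta = (411300 × 1.845) / (0.001891 × (2.05 × 10¹¹))
  delta = 0.001958 m
Convert: delta = 0.001958 m = 1.958 mm
Final answer: delta = 1.958 mm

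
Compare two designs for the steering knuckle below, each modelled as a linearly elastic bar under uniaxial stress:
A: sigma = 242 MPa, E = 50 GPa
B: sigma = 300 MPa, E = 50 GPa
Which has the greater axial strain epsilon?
Model: a linearly elastic bar under uniaxial stress, so epsilon = sigma / E (SI units).
  A: epsilon = (2.42 × 10⁸) / (5 × 10¹⁰) = 0.00484
  B: epsilon = (3 × 10⁸) / (5 × 10¹⁰) = 0.006
0.006 > 0.00484, so B is larger.
Final answer: B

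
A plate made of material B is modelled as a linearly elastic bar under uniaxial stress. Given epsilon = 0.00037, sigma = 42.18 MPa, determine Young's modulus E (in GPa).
Model: a linearly elastic bar under uniaxial stress, so sigma = E·epsilon.
Solve for E: E = sigma / epsilon.
Convert to SI units:
  sigma = 42.18 MPa = 4.218 × 10⁷ Pa
Substitute:
  E = (4.218 × 10⁷) / 0.00037
  E = 1.14 × 10¹¹ Pa
Convert: E = 1.14 × 10¹¹ Pa = 114 GPa
Final answer: E = 114 GPa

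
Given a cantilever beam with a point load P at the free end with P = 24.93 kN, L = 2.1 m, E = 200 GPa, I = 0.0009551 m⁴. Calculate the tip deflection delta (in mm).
Model: a cantilever beam with a point load P at the free end, so delta = (P·L^3) / (3·E·I).
Convert to SI units:
  P = 24.93 kN = 24930 N
  E = 200 GPa = 2 × 10¹¹ Pa
Substitute:
  delta = (24930 × 2.1^3) / (3 × (2 × 10¹¹) × 0.0009551)
  delta = 0.0004029 m
Convert: delta = 0.0004029 m = 0.4029 mm
Final answer: delta = 0.4029 mm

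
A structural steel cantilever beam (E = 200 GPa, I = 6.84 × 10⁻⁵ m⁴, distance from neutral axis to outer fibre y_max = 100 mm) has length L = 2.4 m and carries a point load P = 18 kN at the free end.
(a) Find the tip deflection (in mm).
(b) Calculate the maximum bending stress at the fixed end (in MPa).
(a) Tip deflection of a cantilever with an end point load: δ = P·L^3 / (3·E·I). Convert P = 18 kN = 18000 N, E = 200 GPa = 2 × 10¹¹ Pa.
  δ = (18000 × 2.4^3) / (3 × (2 × 10¹¹) × (6.84 × 10⁻⁵)) = 0.006063 m = 6.063 mm
(b) Maximum bending moment at the fixed end: M = P·L = 18000 × 2.4 = 43200 N·m. Convert y_max = 100 mm = 0.1 m.
  σ = M·y_max / I = (43200 × 0.1) / (6.84 × 10⁻⁵) = 6.316 × 10⁷ Pa = 63.16 MPa
Final answer: (a) δ = 6.063 mm, (b) σ = 63.16 MPa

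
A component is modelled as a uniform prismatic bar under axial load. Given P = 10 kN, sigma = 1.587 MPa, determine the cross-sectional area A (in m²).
Model: a uniform prismatic bar under axial load, so sigma = P / A.
Solve for A: A = P / sigma.
Convert to SI units:
  P = 10 kN = 10000 N
  sigma = 1.587 MPa = 1.587 × 10⁶ Pa
Substitute:
  A = 10000 / (1.587 × 10⁶)
  A = 0.006301 m²
Final answer: A = 0.006301 m²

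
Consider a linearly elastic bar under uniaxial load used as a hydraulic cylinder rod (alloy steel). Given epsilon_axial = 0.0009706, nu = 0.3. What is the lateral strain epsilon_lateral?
Model: a linearly elastic bar under uniaxial load, so epsilon_lateral = -nu·epsilon_axial.
Substitute:
  epsilon_lateral = -(0.3 × 0.0009706)
  epsilon_lateral = -0.0002912
Final answer: epsilon_lateral = -0.0002912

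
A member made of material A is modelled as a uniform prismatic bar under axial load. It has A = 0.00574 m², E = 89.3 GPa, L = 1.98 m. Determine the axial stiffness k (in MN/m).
Model: a uniform prismatic bar under axial load, so k = (A·E) / L.
Convert to SI units:
  E = 89.3 GPa = 8.93 × 10¹⁰ Pa
Substitute:
  k = (0.00574 × (8.93 × 10¹⁰)) / 1.98
  k = 2.589 × 10⁸ N/m
Convert: k = 2.589 × 10⁸ N/m = 258.9 MN/m
Final answer: k = 258.9 MN/m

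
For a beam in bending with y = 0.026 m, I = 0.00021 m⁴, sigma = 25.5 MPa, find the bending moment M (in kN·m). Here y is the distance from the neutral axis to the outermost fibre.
Model: a beam in bending, so sigma = (M·y) / I.
Solve for M: M = (sigma·I) / y.
Convert to SI units:
  sigma = 25.5 MPa = 2.55 × 10⁷ Pa
Substitute:
  M = ((2.55 × 10⁷) × 0.00021) / 0.026
  M = 206000 N·m
Convert: M = 206000 N·m = 206 kN·m
Final answer: M = 206 kN·m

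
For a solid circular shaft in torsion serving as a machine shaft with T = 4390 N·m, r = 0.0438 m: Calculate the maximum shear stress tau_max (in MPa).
Model: a solid circular shaft in torsion, so tau_max = (2·T) / (π·r^3).
Substitute:
  tau_max = (2 × 4390) / (π × 0.0438^3)
  tau_max = 3.326 × 10⁷ Pa
Convert: tau_max = 3.326 × 10⁷ Pa = 33.26 MPa
Final answer: tau_max = 33.26 MPa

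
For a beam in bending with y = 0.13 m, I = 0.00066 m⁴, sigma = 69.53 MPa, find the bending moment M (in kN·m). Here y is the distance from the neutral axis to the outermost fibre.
Model: a beam in bending, so sigma = (M·y) / I.
Solve for M: M = (sigma·I) / y.
Convert to SI units:
  sigma = 69.53 MPa = 6.953 × 10⁷ Pa
Substitute:
  M = ((6.953 × 10⁷) × 0.00066) / 0.13
  M = 353000 N·m
Convert: M = 353000 N·m = 353 kN·m
Final answer: M = 353 kN·m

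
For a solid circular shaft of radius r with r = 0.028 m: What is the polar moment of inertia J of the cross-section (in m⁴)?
Model: a solid circular shaft of radius r, so J = (π·r^4) / 2.
Substitute:
  J = (π × 0.028^4) / 2
  J = 9.655 × 10⁻⁷ m⁴
Final answer: J = 9.655 × 10⁻⁷ m⁴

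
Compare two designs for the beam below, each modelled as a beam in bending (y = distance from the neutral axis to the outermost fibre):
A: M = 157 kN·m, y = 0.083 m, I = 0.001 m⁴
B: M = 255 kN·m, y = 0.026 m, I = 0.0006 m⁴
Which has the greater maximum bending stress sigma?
Model: a beam in bending (y = distance from the neutral axis to the outermost fibre), so sigma = (M·y) / I (SI units).
  A: sigma = (157000 × 0.083) / 0.001 = 1.303 × 10⁷ Pa = 13.03 MPa
  B: sigma = (255000 × 0.026) / 0.0006 = 1.105 × 10⁷ Pa = 11.05 MPa
13.03 MPa > 11.05 MPa, so A is larger.
Final answer: A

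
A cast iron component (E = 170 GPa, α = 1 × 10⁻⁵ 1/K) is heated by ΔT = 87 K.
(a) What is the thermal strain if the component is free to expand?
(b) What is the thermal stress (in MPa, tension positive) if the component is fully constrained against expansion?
(a) Free thermal strain ε_th = α·ΔT = (1 × 10⁻⁵) × 87 = 0.00087
(b) Fully constrained, the expansion is suppressed, so σ = -E·α·ΔT. Convert E = 170 GPa = 1.7 × 10¹¹ Pa.
  σ = -(1.7 × 10¹¹) × (1 × 10⁻⁵) × 87 = -1.479 × 10⁸ Pa = -147.9 MPa (compressive)
Final answer: (a) ε_th = 0.00087, (b) σ = -147.9 MPa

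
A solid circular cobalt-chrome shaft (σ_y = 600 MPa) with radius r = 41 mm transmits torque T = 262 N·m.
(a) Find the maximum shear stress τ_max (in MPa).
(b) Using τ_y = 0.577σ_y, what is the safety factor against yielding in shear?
(a) For a solid circular shaft, τ_max = T·r/J with J = π·r^4/2, i.e. τ_max = 2·T / (π·r^3). Convert r = 41 mm = 0.041 m.
  τ_max = (2 × 262) / (π × 0.041^3) = 2.42 × 10⁶ Pa = 2.42 MPa
(b) τ_y = 0.577 × 600 = 346.2 MPa
  SF = τ_y/τ_max = 346.2 / 2.42 = 143.1
Final answer: (a) τ_max = 2.42 MPa, (b) SF = 143.1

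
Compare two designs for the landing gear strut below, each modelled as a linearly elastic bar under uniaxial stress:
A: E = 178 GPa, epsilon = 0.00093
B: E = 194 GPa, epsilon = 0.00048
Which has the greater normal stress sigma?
Model: a linearly elastic bar under uniaxial stress, so sigma = E·epsilon (SI units).
  A: sigma = (1.78 × 10¹¹) × 0.00093 = 1.655 × 10⁸ Pa = 165.5 MPa
  B: sigma = (1.94 × 10¹¹) × 0.00048 = 9.312 × 10⁷ Pa = 93.12 MPa
165.5 MPa > 93.12 MPa, so A is larger.
Final answer: A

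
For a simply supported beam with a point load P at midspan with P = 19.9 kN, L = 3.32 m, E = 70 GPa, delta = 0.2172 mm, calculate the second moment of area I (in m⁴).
Model: a simply supported beam with a point load P at midspan, so delta = (P·L^3) / (48·E·I).
Solve for I: I = (P·L^3) / (48·delta·E).
Convert to SI units:
  P = 19.9 kN = 19900 N
  E = 70 GPa = 7 × 10¹⁰ Pa
  delta = 0.2172 mm = 0.0002172 m
Substitute:
  I = (19900 × 3.32^3) / (48 × 0.0002172 × (7 × 10¹⁰))
  I = 0.0009979 m⁴
Final answer: I = 0.0009979 m⁴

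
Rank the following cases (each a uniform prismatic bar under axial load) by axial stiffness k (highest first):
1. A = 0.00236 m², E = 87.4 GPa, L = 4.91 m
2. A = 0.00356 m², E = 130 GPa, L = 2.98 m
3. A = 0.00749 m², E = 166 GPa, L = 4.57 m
Model: a uniform prismatic bar under axial load, so k = (A·E) / L (SI units).
  Case 1: k = (0.00236 × (8.74 × 10¹⁰)) / 4.91 = 4.201 × 10⁷ N/m = 42.01 MN/m
  Case 2: k = (0.00356 × (1.3 × 10¹¹)) / 2.98 = 1.553 × 10⁸ N/m = 155.3 MN/m
  Case 3: k = (0.00749 × (1.66 × 10¹¹)) / 4.57 = 2.721 × 10⁸ N/m = 272.1 MN/m
Ordering: 272.1 MN/m (case 3) > 155.3 MN/m (case 2) > 42.01 MN/m (case 1)
Final answer: 3, 2, 1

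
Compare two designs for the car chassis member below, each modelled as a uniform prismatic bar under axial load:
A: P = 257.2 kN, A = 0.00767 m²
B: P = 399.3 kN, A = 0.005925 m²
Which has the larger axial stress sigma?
Model: a uniform prismatic bar under axial load, so sigma = P / A (SI units).
  A: sigma = 257200 / 0.00767 = 3.353 × 10⁷ Pa = 33.53 MPa
  B: sigma = 399300 / 0.005925 = 6.739 × 10⁷ Pa = 67.39 MPa
67.39 MPa > 33.53 MPa, so B is larger.
Final answer: B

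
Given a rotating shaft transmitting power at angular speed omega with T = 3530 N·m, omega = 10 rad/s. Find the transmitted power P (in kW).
Model: a rotating shaft transmitting power at angular speed omega, so P = T·omega.
Substitute:
  P = 3530 × 10
  P = 35300 W
Convert: P = 35300 W = 35.3 kW
Final answer: P = 35.3 kW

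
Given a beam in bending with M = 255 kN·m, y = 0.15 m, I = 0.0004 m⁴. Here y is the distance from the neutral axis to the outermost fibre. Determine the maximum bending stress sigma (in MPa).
Model: a beam in bending, so sigma = (M·y) / I.
Convert to SI units:
  M = 255 kN·m = 255000 N·m
Substitute:
  sigma = (255000 × 0.15) / 0.0004
  sigma = 9.562 × 10⁷ Pa
Convert: sigma = 9.562 × 10⁷ Pa = 95.62 MPa
Final answer: sigma = 95.62 MPa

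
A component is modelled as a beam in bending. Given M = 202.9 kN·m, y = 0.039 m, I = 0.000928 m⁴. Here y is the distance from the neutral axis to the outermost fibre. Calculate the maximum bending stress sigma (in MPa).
Model: a beam in bending, so sigma = (M·y) / I.
Convert to SI units:
  M = 202.9 kN·m = 202900 N·m
Substitute:
  sigma = (202900 × 0.039) / 0.000928
  sigma = 8.527 × 10⁶ Pa
Convert: sigma = 8.527 × 10⁶ Pa = 8.527 MPa
Final answer: sigma = 8.527 MPa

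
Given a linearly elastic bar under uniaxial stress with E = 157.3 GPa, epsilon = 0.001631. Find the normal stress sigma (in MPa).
Model: a linearly elastic bar under uniaxial stress, so sigma = E·epsilon.
Convert to SI units:
  E = 157.3 GPa = 1.573 × 10¹¹ Pa
Substitute:
  sigma = (1.573 × 10¹¹) × 0.001631
  sigma = 2.566 × 10⁸ Pa
Convert: sigma = 2.566 × 10⁸ Pa = 256.6 MPa
Final answer: sigma = 256.6 MPa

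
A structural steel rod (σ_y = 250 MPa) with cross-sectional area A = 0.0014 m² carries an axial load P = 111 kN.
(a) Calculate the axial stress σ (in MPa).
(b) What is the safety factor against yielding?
(a) Axial stress σ = P/A. Convert P = 111 kN = 111000 N.
  σ = 111000 / 0.0014 = 7.929 × 10⁷ Pa = 79.29 MPa
(b) Safety factor SF = σ_y/σ = 250 / 79.29 = 3.153
Final answer: (a) σ = 79.29 MPa, (b) SF = 3.153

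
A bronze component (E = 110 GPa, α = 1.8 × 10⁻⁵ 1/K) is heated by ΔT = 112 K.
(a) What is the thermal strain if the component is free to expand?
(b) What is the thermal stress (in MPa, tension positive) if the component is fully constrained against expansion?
(a) Free thermal strain ε_th = α·ΔT = (1.8 × 10⁻⁵) × 112 = 0.002016
(b) Fully constrained, the expansion is suppressed, so σ = -E·α·ΔT. Convert E = 110 GPa = 1.1 × 10¹¹ Pa.
  σ = -(1.1 × 10¹¹) × (1.8 × 10⁻⁵) × 112 = -2.218 × 10⁸ Pa = -221.8 MPa (compressive)
Final answer: (a) ε_th = 0.002016, (b) σ = -221.8 MPa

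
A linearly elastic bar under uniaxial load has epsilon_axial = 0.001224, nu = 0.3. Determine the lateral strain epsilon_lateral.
Model: a linearly elastic bar under uniaxial load, so epsilon_lateral = -nu·epsilon_axial.
Substitute:
  epsilon_lateral = -(0.3 × 0.001224)
  epsilon_lateral = -0.0003672
Final answer: epsilon_lateral = -0.0003672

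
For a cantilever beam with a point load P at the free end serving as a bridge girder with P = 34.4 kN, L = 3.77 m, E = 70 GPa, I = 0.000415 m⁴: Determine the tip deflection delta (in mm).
Model: a cantilever beam with a point load P at the free end, so delta = (P·L^3) / (3·E·I).
Convert to SI units:
  P = 34.4 kN = 34400 N
  E = 70 GPa = 7 × 10¹⁰ Pa
Substitute:
  delta = (34400 × 3.77^3) / (3 × (7 × 10¹⁰) × 0.000415)
  delta = 0.02115 m
Convert: delta = 0.02115 m = 21.15 mm
Final answer: delta = 21.15 mm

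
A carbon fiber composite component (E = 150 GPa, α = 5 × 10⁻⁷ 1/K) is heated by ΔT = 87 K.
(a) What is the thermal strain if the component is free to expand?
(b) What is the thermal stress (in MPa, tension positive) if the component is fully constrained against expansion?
(a) Free thermal strain ε_th = α·ΔT = (5 × 10⁻⁷) × 87 = 4.35 × 10⁻⁵
(b) Fully constrained, the expansion is suppressed, so σ = -E·α·ΔT. Convert E = 150 GPa = 1.5 × 10¹¹ Pa.
  σ = -(1.5 × 10¹¹) × (5 × 10⁻⁷) × 87 = -6.525 × 10⁶ Pa = -6.525 MPa (compressive)
Final answer: (a) ε_th = 4.35 × 10⁻⁵, (b) σ = -6.525 MPa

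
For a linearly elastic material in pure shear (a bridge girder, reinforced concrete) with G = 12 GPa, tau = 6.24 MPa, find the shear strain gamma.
Model: a linearly elastic material in pure shear, so tau = G·gamma.
Solve for gamma: gamma = tau / G.
Convert to SI units:
  G = 12 GPa = 1.2 × 10¹⁰ Pa
  tau = 6.24 MPa = 6.24 × 10⁶ Pa
Substitute:
  gamma = (6.24 × 10⁶) / (1.2 × 10¹⁰)
  gamma = 0.00052
Final answer: gamma = 0.00052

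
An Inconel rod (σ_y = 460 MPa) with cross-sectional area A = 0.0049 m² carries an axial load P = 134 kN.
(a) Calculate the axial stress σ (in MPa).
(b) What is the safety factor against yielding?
(a) Axial stress σ = P/A. Convert P = 134 kN = 134000 N.
  σ = 134000 / 0.0049 = 2.735 × 10⁷ Pa = 27.35 MPa
(b) Safety factor SF = σ_y/σ = 460 / 27.35 = 16.82
Final answer: (a) σ = 27.35 MPa, (b) SF = 16.82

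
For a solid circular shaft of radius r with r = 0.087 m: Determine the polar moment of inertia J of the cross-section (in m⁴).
Model: a solid circular shaft of radius r, so J = (π·r^4) / 2.
Substitute:
  J = (π × 0.087^4) / 2
  J = 8.999 × 10⁻⁵ m⁴
Final answer: J = 8.999 × 10⁻⁵ m⁴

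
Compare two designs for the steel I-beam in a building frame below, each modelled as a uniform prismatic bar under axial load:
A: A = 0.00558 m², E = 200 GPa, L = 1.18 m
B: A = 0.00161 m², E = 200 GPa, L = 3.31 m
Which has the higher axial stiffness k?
Model: a uniform prismatic bar under axial load, so k = (A·E) / L (SI units).
  A: k = (0.00558 × (2 × 10¹¹)) / 1.18 = 9.458 × 10⁸ N/m = 945.8 MN/m
  B: k = (0.00161 × (2 × 10¹¹)) / 3.31 = 9.728 × 10⁷ N/m = 97.28 MN/m
945.8 MN/m > 97.28 MN/m, so A is larger.
Final answer: A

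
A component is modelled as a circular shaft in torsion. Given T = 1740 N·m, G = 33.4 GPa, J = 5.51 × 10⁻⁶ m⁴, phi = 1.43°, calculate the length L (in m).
Model: a circular shaft in torsion, so phi = (T·L) / (G·J).
Solve for L: L = (phi·G·J) / T.
Convert to SI units:
  G = 33.4 GPa = 3.34 × 10¹⁰ Pa
  phi = 1.43° = 0.02496 rad
Substitute:
  L = (0.02496 × (3.34 × 10¹⁰) × (5.51 × 10⁻⁶)) / 1740
  L = 2.64 m
Final answer: L = 2.64 m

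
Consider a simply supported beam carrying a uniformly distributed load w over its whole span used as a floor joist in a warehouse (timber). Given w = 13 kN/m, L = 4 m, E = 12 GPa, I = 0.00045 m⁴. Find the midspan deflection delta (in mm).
Model: a simply supported beam carrying a uniformly distributed load w over its whole span, so delta = (5·w·L^4) / (384·E·I).
Convert to SI units:
  w = 13 kN/m = 13000 N/m
  E = 12 GPa = 1.2 × 10¹⁰ Pa
Substitute:
  delta = (5 × 13000 × 4^4) / (384 × (1.2 × 10¹⁰) × 0.00045)
  delta = 0.008025 m
Convert: delta = 0.008025 m = 8.025 mm
Final answer: delta = 8.025 mm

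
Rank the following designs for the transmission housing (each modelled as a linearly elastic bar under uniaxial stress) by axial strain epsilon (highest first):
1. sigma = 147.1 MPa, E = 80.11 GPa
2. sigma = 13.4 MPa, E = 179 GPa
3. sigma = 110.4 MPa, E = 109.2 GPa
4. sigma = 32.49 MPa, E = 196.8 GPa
Model: a linearly elastic bar under uniaxial stress, so epsilon = sigma / E (SI units).
  Case 1: epsilon = (1.471 × 10⁸) / (8.011 × 10¹⁰) = 0.001836
  Case 2: epsilon = (1.34 × 10⁷) / (1.79 × 10¹¹) = 7.486 × 10⁻⁵
  Case 3: epsilon = (1.104 × 10⁸) / (1.092 × 10¹¹) = 0.001011
  Case 4: epsilon = (3.249 × 10⁷) / (1.968 × 10¹¹) = 0.0001651
Ordering: 0.001836 (case 1) > 0.001011 (case 3) > 0.0001651 (case 4) > 7.486 × 10⁻⁵ (case 2)
Final answer: 1, 3, 4, 2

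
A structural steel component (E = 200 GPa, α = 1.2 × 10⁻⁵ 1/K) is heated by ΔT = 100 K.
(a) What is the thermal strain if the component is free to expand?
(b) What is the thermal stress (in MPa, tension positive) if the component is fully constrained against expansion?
(a) Free thermal strain ε_th = α·ΔT = (1.2 × 10⁻⁵) × 100 = 0.0012
(b) Fully constrained, the expansion is suppressed, so σ = -E·α·ΔT. Convert E = 200 GPa = 2 × 10¹¹ Pa.
  σ = -(2 × 10¹¹) × (1.2 × 10⁻⁵) × 100 = -2.4 × 10⁸ Pa = -240 MPa (compressive)
Final answer: (a) ε_th = 0.0012, (b) σ = -240 MPa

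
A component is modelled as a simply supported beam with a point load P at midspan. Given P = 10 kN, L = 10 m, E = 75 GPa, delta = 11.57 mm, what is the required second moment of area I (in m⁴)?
Model: a simply supported beam with a point load P at midspan, so delta = (P·L^3) / (48·E·I).
Solve for I: I = (P·L^3) / (48·delta·E).
Convert to SI units:
  P = 10 kN = 10000 N
  E = 75 GPa = 7.5 × 10¹⁰ Pa
  delta = 11.57 mm = 0.01157 m
Substitute:
  I = (10000 × 10^3) / (48 × 0.01157 × (7.5 × 10¹⁰))
  I = 0.0002401 m⁴
Final answer: I = 0.0002401 m⁴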